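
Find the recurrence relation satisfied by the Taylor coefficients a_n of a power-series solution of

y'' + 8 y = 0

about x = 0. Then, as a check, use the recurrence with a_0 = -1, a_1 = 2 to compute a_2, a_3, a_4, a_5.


Substitute y = sum_n a_n x^n into y'' + (const) y = 0.
y''(x) = sum_{n>=0} (n+2)(n+1) a_{n+2} x^n.
The ODE becomes sum_n [(n+2)(n+1) a_{n+2} + 8 a_n] x^n = 0.
Setting each coefficient to zero gives the recurrence:
  (n+2)(n+1) a_{n+2} + 8 a_n = 0,
  a_{n+2} = -8 / ((n+1)(n+2)) a_n.

Check with a_0 = -1, a_1 = 2 (apply the recurrence for n = 0, 1, 2, 3): a_0 = -1, a_1 = 2, a_2 = 4, a_3 = -8/3, a_4 = -8/3, a_5 = 16/15.

a_{n+2} = -8/((n+1)(n+2)) * a_n; check: a_0 = -1, a_1 = 2, a_2 = 4, a_3 = -8/3, a_4 = -8/3, a_5 = 16/15


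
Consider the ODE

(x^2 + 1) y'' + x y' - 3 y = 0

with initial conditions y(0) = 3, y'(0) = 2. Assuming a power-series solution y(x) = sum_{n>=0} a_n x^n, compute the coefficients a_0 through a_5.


Ansatz: y(x) = sum_{n>=0} a_n x^n, so y'(x) = sum_{n>=1} n a_n x^(n-1) and y''(x) = sum_{n>=2} n(n-1) a_n x^(n-2).
Substitute into P(x) y'' + Q(x) y' + R(x) y = 0 with P(x) = x^2 + 1, Q(x) = x, R(x) = -3, and match powers of x.
Initial conditions: a_0 = 3, a_1 = 2.
Setting the coefficient of each power of x to zero and solving order by order (substituting the coefficients already found):
  x^0: 2 a_2 - 3 a_0 = 0  ->  2 a_2 = 3 a_0 = 9  ->  a_2 = 9/2
  x^1: 6 a_3 - 2 a_1 = 0  ->  6 a_3 = 2 a_1 = 4  ->  a_3 = 2/3
  x^2: 12 a_4 + a_2 = 0  ->  12 a_4 = -a_2 = -9/2  ->  a_4 = -3/8
  x^3: 20 a_5 + 6 a_3 = 0  ->  20 a_5 = -6 a_3 = -4  ->  a_5 = -1/5
Truncated series: y(x) = 3 + 2 x + (9/2) x^2 + (2/3) x^3 - (3/8) x^4 - (1/5) x^5 + O(x^6).

a_0 = 3; a_1 = 2; a_2 = 9/2; a_3 = 2/3; a_4 = -3/8; a_5 = -1/5


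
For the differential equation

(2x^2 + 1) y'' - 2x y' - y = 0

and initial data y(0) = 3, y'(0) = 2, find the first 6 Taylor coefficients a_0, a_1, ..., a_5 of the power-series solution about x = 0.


Ansatz: y(x) = sum_{n>=0} a_n x^n, so y'(x) = sum_{n>=1} n a_n x^(n-1) and y''(x) = sum_{n>=2} n(n-1) a_n x^(n-2).
Substitute into P(x) y'' + Q(x) y' + R(x) y = 0 with P(x) = 2x^2 + 1, Q(x) = -2x, R(x) = -1, and match powers of x.
Initial conditions: a_0 = 3, a_1 = 2.
Setting the coefficient of each power of x to zero and solving order by order (substituting the coefficients already found):
  x^0: 2 a_2 - a_0 = 0  ->  2 a_2 = a_0 = 3  ->  a_2 = 3/2
  x^1: 6 a_3 - 3 a_1 = 0  ->  6 a_3 = 3 a_1 = 6  ->  a_3 = 1
  x^2: 12 a_4 - a_2 = 0  ->  12 a_4 = a_2 = 3/2  ->  a_4 = 1/8
  x^3: 20 a_5 + 5 a_3 = 0  ->  20 a_5 = -5 a_3 = -5  ->  a_5 = -1/4
Truncated series: y(x) = 3 + 2 x + (3/2) x^2 + x^3 + (1/8) x^4 - (1/4) x^5 + O(x^6).

a_0 = 3; a_1 = 2; a_2 = 3/2; a_3 = 1; a_4 = 1/8; a_5 = -1/4


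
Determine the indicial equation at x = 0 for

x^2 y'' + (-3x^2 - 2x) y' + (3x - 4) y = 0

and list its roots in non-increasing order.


Divide by x^2 to reach normal form y'' + P_1(x) y' + P_2(x) y = 0 with P_1(x) = -3 - 2/x and P_2(x) = 3/x - 4/x^2.
x = 0 is a singular point because the y'-coefficient -3 - 2/x has a pole at x = 0 and the y-coefficient 3/x - 4/x^2 has a pole at x = 0.
It is a regular singular point because x P_1(x) = p(x) = -3x - 2 and x^2 P_2(x) = q(x) = 3x - 4 are polynomials, hence analytic at x = 0.
p(0) = -2,  q(0) = -4.
Indicial equation: r(r-1) + p(0) r + q(0) = 0, i.e. r^2 + (p(0) - 1) r + q(0) = 0, i.e. r^2 - 3 r - 4 = 0.
Discriminant: (-3)^2 - 4(-4) = 25, so r = (3 ± 5)/2.
Solving: r_1 = 4, r_2 = -1.

indicial: r^2 - 3 r - 4 = 0; roots r_1 = 4, r_2 = -1


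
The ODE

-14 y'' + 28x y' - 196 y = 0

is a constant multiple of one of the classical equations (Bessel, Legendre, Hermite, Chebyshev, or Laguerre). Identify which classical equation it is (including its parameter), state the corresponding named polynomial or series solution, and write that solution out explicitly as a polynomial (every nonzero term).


All three coefficients share the factor -14; dividing through by -14 gives  y'' - 2x y' + 14 y = 0.
This matches the Hermite equation y'' - 2x y' + 2n y = 0 with 2n = 14, so n = 7; the polynomial solution is H_7(x).
With y = sum_k a_k x^k, matching x^k gives (k+2)(k+1) a_{k+2} = 2(k - n) a_k = 2(k - 7) a_k. The right side vanishes at k = 7, so the series with the parity of 7 terminates at degree 7.
Standard normalization: leading coefficient of H_n is 2^n, so a_7 = 2^7 = 128. Work downward with a_k = (k+1)(k+2) a_{k+2} / (2(k - n)):
  a_5 = (6)(7)(128) / (2(5 - 7)) = 5376/(-4) = -1344
  a_3 = (4)(5)(-1344) / (2(3 - 7)) = -26880/(-8) = 3360
  a_1 = (2)(3)(3360) / (2(1 - 7)) = 20160/(-12) = -1680
Hence H_7(x) = 128 x^7 - 1344 x^5 + 3360 x^3 - 1680 x.

H_7(x); series = 128 x^7 - 1344 x^5 + 3360 x^3 - 1680 x


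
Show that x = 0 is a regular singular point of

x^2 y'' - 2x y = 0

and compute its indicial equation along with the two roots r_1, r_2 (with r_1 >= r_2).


Divide by x^2 to reach normal form y'' + P_1(x) y' + P_2(x) y = 0 with P_1(x) = 0 and P_2(x) = -2/x.
x = 0 is a singular point because the y-coefficient -2/x has a pole at x = 0.
It is a regular singular point because x P_1(x) = p(x) = 0 and x^2 P_2(x) = q(x) = -2x are polynomials, hence analytic at x = 0.
p(0) = 0,  q(0) = 0.
Indicial equation: r(r-1) + p(0) r + q(0) = 0, i.e. r^2 + (p(0) - 1) r + q(0) = 0, i.e. r^2 - 1 r = 0.
Discriminant: (-1)^2 - 4(0) = 1, so r = (1 ± 1)/2.
Solving: r_1 = 1, r_2 = 0.

indicial: r^2 - 1 r = 0; roots r_1 = 1, r_2 = 0


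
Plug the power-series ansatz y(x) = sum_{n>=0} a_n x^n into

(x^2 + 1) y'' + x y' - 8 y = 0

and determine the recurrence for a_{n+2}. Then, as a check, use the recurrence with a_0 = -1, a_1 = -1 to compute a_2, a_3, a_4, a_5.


Substitute y = sum_n a_n x^n.
(1 + 1 x^2) y'' contributes (n+2)(n+1) a_{n+2} + n(n-1) a_n at x^n.
x y'(x) contributes n a_n at x^n.
-8 y(x) contributes -8 a_n at x^n.
Matching x^n: (n+2)(n+1) a_{n+2} + (n(n-1) + n - 8) a_n = 0.
Thus a_{n+2} = (-n(n-1) - n + 8) / ((n+1)(n+2)) * a_n.

Check with a_0 = -1, a_1 = -1 (apply the recurrence for n = 0, 1, 2, 3): a_0 = -1, a_1 = -1, a_2 = -4, a_3 = -7/6, a_4 = -4/3, a_5 = 7/120.

a_(n+2) = (-n(n-1) - n + 8) / ((n+1)(n+2)) * a_n; check: a_0 = -1, a_1 = -1, a_2 = -4, a_3 = -7/6, a_4 = -4/3, a_5 = 7/120


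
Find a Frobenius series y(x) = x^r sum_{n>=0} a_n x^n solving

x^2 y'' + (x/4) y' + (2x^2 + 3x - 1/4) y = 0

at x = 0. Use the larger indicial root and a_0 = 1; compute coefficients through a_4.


Write in Frobenius form y'' + (p(x)/x) y' + (q(x)/x^2) y = 0:
  p(x) = 1/4,  q(x) = 2x^2 + 3x - 1/4.
Indicial equation: r(r-1) + (1/4) r + (-1/4) = 0 -> roots r_1 = 1, r_2 = -1/4.
Take r = r_1 = 1. Let y(x) = x^r sum_{n>=0} a_n x^n with a_0 = 1.
Substitute y = x^r sum a_n x^n and match x^{r+n}. The recurrence is
  D(n) a_n + 3 a_{n-1} + 2 a_{n-2} = 0,  where D(n) = (r+n)(r+n-1) + (1/4)(r+n) + (-1/4).
  a_n = [-3 a_{n-1} - 2 a_{n-2}] / D(n).
Since the indicial polynomial factors as (r - r_1)(r - r_2), D(n) = (r_1 + n - r_1)(r_1 + n - r_2) = n(n + 5/4).
Evaluating step by step (a_0 = 1):
  n = 1: D(1) = 1(1 + 5/4) = 9/4; numerator = -3(1) = -3; a_1 = (-3)/(9/4) = -4/3
  n = 2: D(2) = 2(2 + 5/4) = 13/2; numerator = -3(-4/3) - 2(1) = 2; a_2 = (2)/(13/2) = 4/13
  n = 3: D(3) = 3(3 + 5/4) = 51/4; numerator = -3(4/13) - 2(-4/3) = 68/39; a_3 = (68/39)/(51/4) = 16/117
  n = 4: D(4) = 4(4 + 5/4) = 21; numerator = -3(16/117) - 2(4/13) = -40/39; a_4 = (-40/39)/(21) = -40/819

r = 1; a_0 = 1; a_1 = -4/3; a_2 = 4/13; a_3 = 16/117; a_4 = -40/819


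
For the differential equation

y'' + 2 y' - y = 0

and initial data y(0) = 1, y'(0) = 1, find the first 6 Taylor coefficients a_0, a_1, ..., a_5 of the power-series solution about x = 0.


Ansatz: y(x) = sum_{n>=0} a_n x^n, so y'(x) = sum_{n>=1} n a_n x^(n-1) and y''(x) = sum_{n>=2} n(n-1) a_n x^(n-2).
Substitute into P(x) y'' + Q(x) y' + R(x) y = 0 with P(x) = 1, Q(x) = 2, R(x) = -1, and match powers of x.
Initial conditions: a_0 = 1, a_1 = 1.
Setting the coefficient of each power of x to zero and solving order by order (substituting the coefficients already found):
  x^0: 2 a_2 + 2 a_1 - a_0 = 0  ->  2 a_2 = -2 a_1 + a_0 = -1  ->  a_2 = -1/2
  x^1: 6 a_3 + 4 a_2 - a_1 = 0  ->  6 a_3 = -4 a_2 + a_1 = 3  ->  a_3 = 1/2
  x^2: 12 a_4 + 6 a_3 - a_2 = 0  ->  12 a_4 = -6 a_3 + a_2 = -7/2  ->  a_4 = -7/24
  x^3: 20 a_5 + 8 a_4 - a_3 = 0  ->  20 a_5 = -8 a_4 + a_3 = 17/6  ->  a_5 = 17/120
Truncated series: y(x) = 1 + x - (1/2) x^2 + (1/2) x^3 - (7/24) x^4 + (17/120) x^5 + O(x^6).

a_0 = 1; a_1 = 1; a_2 = -1/2; a_3 = 1/2; a_4 = -7/24; a_5 = 17/120


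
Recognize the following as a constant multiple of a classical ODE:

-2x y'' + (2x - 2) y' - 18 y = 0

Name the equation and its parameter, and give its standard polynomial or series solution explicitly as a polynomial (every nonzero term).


All three coefficients share the factor -2; dividing through by -2 gives  x y'' + (1 - x) y' + 9 y = 0.
This matches the Laguerre equation x y'' + (1 - x) y' + n y = 0 with n = 9; the polynomial solution is L_9(x).
With y = sum_k a_k x^k, matching x^k gives (k+1)k a_{k+1} + (k+1) a_{k+1} - k a_k + n a_k = 0, i.e. (k+1)^2 a_{k+1} = (k - n) a_k = (k - 9) a_k. The right side vanishes at k = 9, so the series terminates at degree 9.
Standard normalization L_n(0) = 1 gives a_0 = 1. Work upward with a_{k+1} = (k - 9) a_k / (k+1)^2:
  a_1 = (0 - 9)(1) / 1^2 = -9/1 = -9
  a_2 = (1 - 9)(-9) / 2^2 = 72/4 = 18
  a_3 = (2 - 9)(18) / 3^2 = -126/9 = -14
  a_4 = (3 - 9)(-14) / 4^2 = 84/16 = 21/4
  a_5 = (4 - 9)(21/4) / 5^2 = (-105/4)/25 = -21/20
  a_6 = (5 - 9)(-21/20) / 6^2 = (21/5)/36 = 7/60
  a_7 = (6 - 9)(7/60) / 7^2 = (-7/20)/49 = -1/140
  a_8 = (7 - 9)(-1/140) / 8^2 = (1/70)/64 = 1/4480
  a_9 = (8 - 9)(1/4480) / 9^2 = (-1/4480)/81 = -1/362880
Hence L_9(x) = -x^9/362880 + x^8/4480 - x^7/140 + 7 x^6/60 - 21 x^5/20 + 21 x^4/4 - 14 x^3 + 18 x^2 - 9 x + 1.

L_9(x); series = -x^9/362880 + x^8/4480 - x^7/140 + 7 x^6/60 - 21 x^5/20 + 21 x^4/4 - 14 x^3 + 18 x^2 - 9 x + 1


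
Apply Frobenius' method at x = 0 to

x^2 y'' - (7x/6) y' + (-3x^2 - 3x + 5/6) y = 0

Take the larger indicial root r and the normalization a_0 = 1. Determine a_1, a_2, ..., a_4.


Write in Frobenius form y'' + (p(x)/x) y' + (q(x)/x^2) y = 0:
  p(x) = -7/6,  q(x) = -3x^2 - 3x + 5/6.
Indicial equation: r(r-1) + (-7/6) r + (5/6) = 0 -> roots r_1 = 5/3, r_2 = 1/2.
Take r = r_1 = 5/3. Let y(x) = x^r sum_{n>=0} a_n x^n with a_0 = 1.
Substitute y = x^r sum a_n x^n and match x^{r+n}. The recurrence is
  D(n) a_n - 3 a_{n-1} - 3 a_{n-2} = 0,  where D(n) = (r+n)(r+n-1) + (-7/6)(r+n) + (5/6).
  a_n = [3 a_{n-1} + 3 a_{n-2}] / D(n).
Since the indicial polynomial factors as (r - r_1)(r - r_2), D(n) = (r_1 + n - r_1)(r_1 + n - r_2) = n(n + 7/6).
Evaluating step by step (a_0 = 1):
  n = 1: D(1) = 1(1 + 7/6) = 13/6; numerator = 3(1) = 3; a_1 = (3)/(13/6) = 18/13
  n = 2: D(2) = 2(2 + 7/6) = 19/3; numerator = 3(18/13) + 3(1) = 93/13; a_2 = (93/13)/(19/3) = 279/247
  n = 3: D(3) = 3(3 + 7/6) = 25/2; numerator = 3(279/247) + 3(18/13) = 1863/247; a_3 = (1863/247)/(25/2) = 3726/6175
  n = 4: D(4) = 4(4 + 7/6) = 62/3; numerator = 3(3726/6175) + 3(279/247) = 32103/6175; a_4 = (32103/6175)/(62/3) = 96309/382850

r = 5/3; a_0 = 1; a_1 = 18/13; a_2 = 279/247; a_3 = 3726/6175; a_4 = 96309/382850


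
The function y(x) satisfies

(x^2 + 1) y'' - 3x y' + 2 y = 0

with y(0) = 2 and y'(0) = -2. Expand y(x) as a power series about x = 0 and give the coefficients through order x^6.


Ansatz: y(x) = sum_{n>=0} a_n x^n, so y'(x) = sum_{n>=1} n a_n x^(n-1) and y''(x) = sum_{n>=2} n(n-1) a_n x^(n-2).
Substitute into P(x) y'' + Q(x) y' + R(x) y = 0 with P(x) = x^2 + 1, Q(x) = -3x, R(x) = 2, and match powers of x.
Initial conditions: a_0 = 2, a_1 = -2.
Setting the coefficient of each power of x to zero and solving order by order (substituting the coefficients already found):
  x^0: 2 a_2 + 2 a_0 = 0  ->  2 a_2 = -2 a_0 = -4  ->  a_2 = -2
  x^1: 6 a_3 - a_1 = 0  ->  6 a_3 = a_1 = -2  ->  a_3 = -1/3
  x^2: 12 a_4 - 2 a_2 = 0  ->  12 a_4 = 2 a_2 = -4  ->  a_4 = -1/3
  x^3: 20 a_5 - a_3 = 0  ->  20 a_5 = a_3 = -1/3  ->  a_5 = -1/60
  x^4: 30 a_6 + 2 a_4 = 0  ->  30 a_6 = -2 a_4 = 2/3  ->  a_6 = 1/45
Truncated series: y(x) = 2 - 2 x - 2 x^2 - (1/3) x^3 - (1/3) x^4 - (1/60) x^5 + (1/45) x^6 + O(x^7).

a_0 = 2; a_1 = -2; a_2 = -2; a_3 = -1/3; a_4 = -1/3; a_5 = -1/60; a_6 = 1/45


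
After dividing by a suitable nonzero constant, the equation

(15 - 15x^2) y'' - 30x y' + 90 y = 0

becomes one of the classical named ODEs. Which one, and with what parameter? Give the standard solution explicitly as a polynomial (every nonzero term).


All three coefficients share the factor 15; dividing through by 15 gives  (1 - x^2) y'' - 2x y' + 6 y = 0.
This matches the Legendre equation (1 - x^2) y'' - 2x y' + n(n+1) y = 0 (note the -2x y' term) with n(n+1) = 6, so n = 2; the polynomial solution is P_2(x).
With y = sum_k a_k x^k, matching x^k gives (k+2)(k+1) a_{k+2} = [k(k+1) - n(n+1)] a_k = (k - 2)(k + 3) a_k. The right side vanishes at k = 2, so the series with the parity of 2 terminates at degree 2.
Standard normalization (P_n(1) = 1): leading coefficient (2n)!/(2^n (n!)^2) = 24/(4*4) = 3/2, so a_2 = 3/2. Work downward with a_k = (k+1)(k+2) a_{k+2} / ((k - 2)(k + 3)):
  a_0 = (1)(2)(3/2) / ((0 - 2)(0 + 3)) = 3/(-6) = -1/2
Hence P_2(x) = 3 x^2/2 - 1/2.

P_2(x); series = 3 x^2/2 - 1/2


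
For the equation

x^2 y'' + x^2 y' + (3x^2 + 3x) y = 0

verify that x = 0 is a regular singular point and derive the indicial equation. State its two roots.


Divide by x^2 to reach normal form y'' + P_1(x) y' + P_2(x) y = 0 with P_1(x) = 1 and P_2(x) = 3 + 3/x.
x = 0 is a singular point because the y-coefficient 3 + 3/x has a pole at x = 0.
It is a regular singular point because x P_1(x) = p(x) = x and x^2 P_2(x) = q(x) = 3x^2 + 3x are polynomials, hence analytic at x = 0.
p(0) = 0,  q(0) = 0.
Indicial equation: r(r-1) + p(0) r + q(0) = 0, i.e. r^2 + (p(0) - 1) r + q(0) = 0, i.e. r^2 - 1 r = 0.
Discriminant: (-1)^2 - 4(0) = 1, so r = (1 ± 1)/2.
Solving: r_1 = 1, r_2 = 0.

indicial: r^2 - 1 r = 0; roots r_1 = 1, r_2 = 0


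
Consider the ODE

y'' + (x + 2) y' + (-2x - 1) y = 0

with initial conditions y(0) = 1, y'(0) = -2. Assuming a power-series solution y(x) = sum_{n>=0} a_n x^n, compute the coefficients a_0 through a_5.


Ansatz: y(x) = sum_{n>=0} a_n x^n, so y'(x) = sum_{n>=1} n a_n x^(n-1) and y''(x) = sum_{n>=2} n(n-1) a_n x^(n-2).
Substitute into P(x) y'' + Q(x) y' + R(x) y = 0 with P(x) = 1, Q(x) = x + 2, R(x) = -2x - 1, and match powers of x.
Initial conditions: a_0 = 1, a_1 = -2.
Setting the coefficient of each power of x to zero and solving order by order (substituting the coefficients already found):
  x^0: 2 a_2 + 2 a_1 - a_0 = 0  ->  2 a_2 = -2 a_1 + a_0 = 5  ->  a_2 = 5/2
  x^1: 6 a_3 + 4 a_2 - 2 a_0 = 0  ->  6 a_3 = -4 a_2 + 2 a_0 = -8  ->  a_3 = -4/3
  x^2: 12 a_4 + 6 a_3 + a_2 - 2 a_1 = 0  ->  12 a_4 = -6 a_3 - a_2 + 2 a_1 = 3/2  ->  a_4 = 1/8
  x^3: 20 a_5 + 8 a_4 + 2 a_3 - 2 a_2 = 0  ->  20 a_5 = -8 a_4 - 2 a_3 + 2 a_2 = 20/3  ->  a_5 = 1/3
Truncated series: y(x) = 1 - 2 x + (5/2) x^2 - (4/3) x^3 + (1/8) x^4 + (1/3) x^5 + O(x^6).

a_0 = 1; a_1 = -2; a_2 = 5/2; a_3 = -4/3; a_4 = 1/8; a_5 = 1/3


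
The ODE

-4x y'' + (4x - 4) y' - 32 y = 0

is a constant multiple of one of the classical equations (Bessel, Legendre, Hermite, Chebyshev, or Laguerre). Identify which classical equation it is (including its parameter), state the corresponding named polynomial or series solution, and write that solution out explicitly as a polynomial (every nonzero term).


All three coefficients share the factor -4; dividing through by -4 gives  x y'' + (1 - x) y' + 8 y = 0.
This matches the Laguerre equation x y'' + (1 - x) y' + n y = 0 with n = 8; the polynomial solution is L_8(x).
With y = sum_k a_k x^k, matching x^k gives (k+1)k a_{k+1} + (k+1) a_{k+1} - k a_k + n a_k = 0, i.e. (k+1)^2 a_{k+1} = (k - n) a_k = (k - 8) a_k. The right side vanishes at k = 8, so the series terminates at degree 8.
Standard normalization L_n(0) = 1 gives a_0 = 1. Work upward with a_{k+1} = (k - 8) a_k / (k+1)^2:
  a_1 = (0 - 8)(1) / 1^2 = -8/1 = -8
  a_2 = (1 - 8)(-8) / 2^2 = 56/4 = 14
  a_3 = (2 - 8)(14) / 3^2 = -84/9 = -28/3
  a_4 = (3 - 8)(-28/3) / 4^2 = (140/3)/16 = 35/12
  a_5 = (4 - 8)(35/12) / 5^2 = (-35/3)/25 = -7/15
  a_6 = (5 - 8)(-7/15) / 6^2 = (7/5)/36 = 7/180
  a_7 = (6 - 8)(7/180) / 7^2 = (-7/90)/49 = -1/630
  a_8 = (7 - 8)(-1/630) / 8^2 = (1/630)/64 = 1/40320
Hence L_8(x) = x^8/40320 - x^7/630 + 7 x^6/180 - 7 x^5/15 + 35 x^4/12 - 28 x^3/3 + 14 x^2 - 8 x + 1.

L_8(x); series = x^8/40320 - x^7/630 + 7 x^6/180 - 7 x^5/15 + 35 x^4/12 - 28 x^3/3 + 14 x^2 - 8 x + 1


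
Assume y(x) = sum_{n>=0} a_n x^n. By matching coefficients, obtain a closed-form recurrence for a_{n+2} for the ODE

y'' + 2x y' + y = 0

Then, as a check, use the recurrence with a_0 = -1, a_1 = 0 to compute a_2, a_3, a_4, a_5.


Substitute y = sum_n a_n x^n.
y''(x) has coefficient (n+2)(n+1) a_{n+2} at x^n;
2 x y'(x) has coefficient 2 n a_n at x^n (shift);
y(x) has coefficient 1 a_n at x^n.
Matching x^n: (n+2)(n+1) a_{n+2} + (2n + 1) a_n = 0.
Thus a_{n+2} = (-2n - 1) / ((n+1)(n+2)) * a_n.

Check with a_0 = -1, a_1 = 0 (apply the recurrence for n = 0, 1, 2, 3): a_0 = -1, a_1 = 0, a_2 = 1/2, a_3 = 0, a_4 = -5/24, a_5 = 0.

a_(n+2) = (-2n - 1) / ((n+1)(n+2)) * a_n; check: a_0 = -1, a_1 = 0, a_2 = 1/2, a_3 = 0, a_4 = -5/24, a_5 = 0


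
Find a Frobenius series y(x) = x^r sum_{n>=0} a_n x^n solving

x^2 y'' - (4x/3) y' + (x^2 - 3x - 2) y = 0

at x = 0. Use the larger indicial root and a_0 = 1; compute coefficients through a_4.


Write in Frobenius form y'' + (p(x)/x) y' + (q(x)/x^2) y = 0:
  p(x) = -4/3,  q(x) = x^2 - 3x - 2.
Indicial equation: r(r-1) + (-4/3) r + (-2) = 0 -> roots r_1 = 3, r_2 = -2/3.
Take r = r_1 = 3. Let y(x) = x^r sum_{n>=0} a_n x^n with a_0 = 1.
Substitute y = x^r sum a_n x^n and match x^{r+n}. The recurrence is
  D(n) a_n - 3 a_{n-1} + 1 a_{n-2} = 0,  where D(n) = (r+n)(r+n-1) + (-4/3)(r+n) + (-2).
  a_n = [3 a_{n-1} - 1 a_{n-2}] / D(n).
Since the indicial polynomial factors as (r - r_1)(r - r_2), D(n) = (r_1 + n - r_1)(r_1 + n - r_2) = n(n + 11/3).
Evaluating step by step (a_0 = 1):
  n = 1: D(1) = 1(1 + 11/3) = 14/3; numerator = 3(1) = 3; a_1 = (3)/(14/3) = 9/14
  n = 2: D(2) = 2(2 + 11/3) = 34/3; numerator = 3(9/14) - 1(1) = 13/14; a_2 = (13/14)/(34/3) = 39/476
  n = 3: D(3) = 3(3 + 11/3) = 20; numerator = 3(39/476) - 1(9/14) = -27/68; a_3 = (-27/68)/(20) = -27/1360
  n = 4: D(4) = 4(4 + 11/3) = 92/3; numerator = 3(-27/1360) - 1(39/476) = -1347/9520; a_4 = (-1347/9520)/(92/3) = -4041/875840

r = 3; a_0 = 1; a_1 = 9/14; a_2 = 39/476; a_3 = -27/1360; a_4 = -4041/875840


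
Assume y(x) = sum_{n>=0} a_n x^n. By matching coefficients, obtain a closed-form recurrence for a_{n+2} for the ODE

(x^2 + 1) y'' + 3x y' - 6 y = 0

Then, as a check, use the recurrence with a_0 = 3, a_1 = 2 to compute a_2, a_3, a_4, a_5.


Substitute y = sum_n a_n x^n.
(1 + 1 x^2) y'' contributes (n+2)(n+1) a_{n+2} + n(n-1) a_n at x^n.
3 x y'(x) contributes 3 n a_n at x^n.
-6 y(x) contributes -6 a_n at x^n.
Matching x^n: (n+2)(n+1) a_{n+2} + (n(n-1) + 3 n - 6) a_n = 0.
Thus a_{n+2} = (-n(n-1) - 3 n + 6) / ((n+1)(n+2)) * a_n.

Check with a_0 = 3, a_1 = 2 (apply the recurrence for n = 0, 1, 2, 3): a_0 = 3, a_1 = 2, a_2 = 9, a_3 = 1, a_4 = -3/2, a_5 = -9/20.

a_(n+2) = (-n(n-1) - 3 n + 6) / ((n+1)(n+2)) * a_n; check: a_0 = 3, a_1 = 2, a_2 = 9, a_3 = 1, a_4 = -3/2, a_5 = -9/20


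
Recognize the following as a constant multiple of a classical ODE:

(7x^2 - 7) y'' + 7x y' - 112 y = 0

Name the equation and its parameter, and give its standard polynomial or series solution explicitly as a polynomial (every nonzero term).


All three coefficients share the factor -7; dividing through by -7 gives  (1 - x^2) y'' - x y' + 16 y = 0.
This matches the Chebyshev equation (1 - x^2) y'' - x y' + n^2 y = 0 (note the -x y' term, not -2x y') with n^2 = 16, so n = 4; the polynomial solution is T_4(x).
With y = sum_k a_k x^k, matching x^k gives (k+2)(k+1) a_{k+2} = (k^2 - n^2) a_k = (k - 4)(k + 4) a_k. The right side vanishes at k = 4, so the series with the parity of 4 terminates at degree 4.
Standard normalization: leading coefficient of T_n is 2^(n-1), so a_4 = 2^3 = 8. Work downward with a_k = (k+1)(k+2) a_{k+2} / ((k - 4)(k + 4)):
  a_2 = (3)(4)(8) / ((2 - 4)(2 + 4)) = 96/(-12) = -8
  a_0 = (1)(2)(-8) / ((0 - 4)(0 + 4)) = -16/(-16) = 1
Hence T_4(x) = 8 x^4 - 8 x^2 + 1.

T_4(x); series = 8 x^4 - 8 x^2 + 1


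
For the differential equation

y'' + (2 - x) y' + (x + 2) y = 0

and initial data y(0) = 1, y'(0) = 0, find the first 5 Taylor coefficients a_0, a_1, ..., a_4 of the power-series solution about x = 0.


Ansatz: y(x) = sum_{n>=0} a_n x^n, so y'(x) = sum_{n>=1} n a_n x^(n-1) and y''(x) = sum_{n>=2} n(n-1) a_n x^(n-2).
Substitute into P(x) y'' + Q(x) y' + R(x) y = 0 with P(x) = 1, Q(x) = 2 - x, R(x) = x + 2, and match powers of x.
Initial conditions: a_0 = 1, a_1 = 0.
Setting the coefficient of each power of x to zero and solving order by order (substituting the coefficients already found):
  x^0: 2 a_2 + 2 a_1 + 2 a_0 = 0  ->  2 a_2 = -2 a_1 - 2 a_0 = -2  ->  a_2 = -1
  x^1: 6 a_3 + 4 a_2 + a_1 + a_0 = 0  ->  6 a_3 = -4 a_2 - a_1 - a_0 = 3  ->  a_3 = 1/2
  x^2: 12 a_4 + 6 a_3 + a_1 = 0  ->  12 a_4 = -6 a_3 - a_1 = -3  ->  a_4 = -1/4
Truncated series: y(x) = 1 - x^2 + (1/2) x^3 - (1/4) x^4 + O(x^5).

a_0 = 1; a_1 = 0; a_2 = -1; a_3 = 1/2; a_4 = -1/4


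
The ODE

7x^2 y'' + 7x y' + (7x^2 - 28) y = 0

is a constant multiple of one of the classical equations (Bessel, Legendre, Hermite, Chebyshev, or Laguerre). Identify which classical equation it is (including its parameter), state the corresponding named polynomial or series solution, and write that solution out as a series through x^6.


All three coefficients share the factor 7; dividing through by 7 gives  x^2 y'' + x y' + (x^2 - 4) y = 0.
This matches the Bessel equation x^2 y'' + x y' + (x^2 - nu^2) y = 0 with nu^2 = 4, so nu = 2; the solution bounded at x = 0 is J_2(x).
Frobenius at x = 0: indicial roots ±nu; for r = nu the recurrence k(k + 2nu) c_k = -c_{k-2} gives the standard series J_nu(x) = sum_{k>=0} (-1)^k / (k! (k+nu)!) (x/2)^(2k+nu). Evaluate the first 3 terms:
  k = 0: (-1)^0 / (0! * 2! * 2^2) x^2 = 1/(1*2*4) x^2 = (1/8) x^2
  k = 1: (-1)^1 / (1! * 3! * 2^4) x^4 = -1/(1*6*16) x^4 = (-1/96) x^4
  k = 2: (-1)^2 / (2! * 4! * 2^6) x^6 = 1/(2*24*64) x^6 = (1/3072) x^6
Hence J_2(x) = x^6/3072 - x^4/96 + x^2/8 + ....

J_2(x); series = x^6/3072 - x^4/96 + x^2/8


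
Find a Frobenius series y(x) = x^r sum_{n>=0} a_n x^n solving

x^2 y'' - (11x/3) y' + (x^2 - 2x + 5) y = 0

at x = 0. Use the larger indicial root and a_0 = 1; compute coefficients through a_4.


Write in Frobenius form y'' + (p(x)/x) y' + (q(x)/x^2) y = 0:
  p(x) = -11/3,  q(x) = x^2 - 2x + 5.
Indicial equation: r(r-1) + (-11/3) r + (5) = 0 -> roots r_1 = 3, r_2 = 5/3.
Take r = r_1 = 3. Let y(x) = x^r sum_{n>=0} a_n x^n with a_0 = 1.
Substitute y = x^r sum a_n x^n and match x^{r+n}. The recurrence is
  D(n) a_n - 2 a_{n-1} + 1 a_{n-2} = 0,  where D(n) = (r+n)(r+n-1) + (-11/3)(r+n) + (5).
  a_n = [2 a_{n-1} - 1 a_{n-2}] / D(n).
Since the indicial polynomial factors as (r - r_1)(r - r_2), D(n) = (r_1 + n - r_1)(r_1 + n - r_2) = n(n + 4/3).
Evaluating step by step (a_0 = 1):
  n = 1: D(1) = 1(1 + 4/3) = 7/3; numerator = 2(1) = 2; a_1 = (2)/(7/3) = 6/7
  n = 2: D(2) = 2(2 + 4/3) = 20/3; numerator = 2(6/7) - 1(1) = 5/7; a_2 = (5/7)/(20/3) = 3/28
  n = 3: D(3) = 3(3 + 4/3) = 13; numerator = 2(3/28) - 1(6/7) = -9/14; a_3 = (-9/14)/(13) = -9/182
  n = 4: D(4) = 4(4 + 4/3) = 64/3; numerator = 2(-9/182) - 1(3/28) = -75/364; a_4 = (-75/364)/(64/3) = -225/23296

r = 3; a_0 = 1; a_1 = 6/7; a_2 = 3/28; a_3 = -9/182; a_4 = -225/23296


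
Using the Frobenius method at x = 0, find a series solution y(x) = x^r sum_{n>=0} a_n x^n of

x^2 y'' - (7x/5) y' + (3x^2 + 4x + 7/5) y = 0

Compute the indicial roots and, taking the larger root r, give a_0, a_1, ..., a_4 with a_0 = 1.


Write in Frobenius form y'' + (p(x)/x) y' + (q(x)/x^2) y = 0:
  p(x) = -7/5,  q(x) = 3x^2 + 4x + 7/5.
Indicial equation: r(r-1) + (-7/5) r + (7/5) = 0 -> roots r_1 = 7/5, r_2 = 1.
Take r = r_1 = 7/5. Let y(x) = x^r sum_{n>=0} a_n x^n with a_0 = 1.
Substitute y = x^r sum a_n x^n and match x^{r+n}. The recurrence is
  D(n) a_n + 4 a_{n-1} + 3 a_{n-2} = 0,  where D(n) = (r+n)(r+n-1) + (-7/5)(r+n) + (7/5).
  a_n = [-4 a_{n-1} - 3 a_{n-2}] / D(n).
Since the indicial polynomial factors as (r - r_1)(r - r_2), D(n) = (r_1 + n - r_1)(r_1 + n - r_2) = n(n + 2/5).
Evaluating step by step (a_0 = 1):
  n = 1: D(1) = 1(1 + 2/5) = 7/5; numerator = -4(1) = -4; a_1 = (-4)/(7/5) = -20/7
  n = 2: D(2) = 2(2 + 2/5) = 24/5; numerator = -4(-20/7) - 3(1) = 59/7; a_2 = (59/7)/(24/5) = 295/168
  n = 3: D(3) = 3(3 + 2/5) = 51/5; numerator = -4(295/168) - 3(-20/7) = 65/42; a_3 = (65/42)/(51/5) = 325/2142
  n = 4: D(4) = 4(4 + 2/5) = 88/5; numerator = -4(325/2142) - 3(295/168) = -50335/8568; a_4 = (-50335/8568)/(88/5) = -251675/753984

r = 7/5; a_0 = 1; a_1 = -20/7; a_2 = 295/168; a_3 = 325/2142; a_4 = -251675/753984


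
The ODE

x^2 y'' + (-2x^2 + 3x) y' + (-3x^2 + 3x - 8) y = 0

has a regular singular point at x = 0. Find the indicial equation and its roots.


Divide by x^2 to reach normal form y'' + P_1(x) y' + P_2(x) y = 0 with P_1(x) = -2 + 3/x and P_2(x) = -3 + 3/x - 8/x^2.
x = 0 is a singular point because the y'-coefficient -2 + 3/x has a pole at x = 0 and the y-coefficient -3 + 3/x - 8/x^2 has a pole at x = 0.
It is a regular singular point because x P_1(x) = p(x) = 3 - 2x and x^2 P_2(x) = q(x) = -3x^2 + 3x - 8 are polynomials, hence analytic at x = 0.
p(0) = 3,  q(0) = -8.
Indicial equation: r(r-1) + p(0) r + q(0) = 0, i.e. r^2 + (p(0) - 1) r + q(0) = 0, i.e. r^2 + 2 r - 8 = 0.
Discriminant: (2)^2 - 4(-8) = 36, so r = (-2 ± 6)/2.
Solving: r_1 = 2, r_2 = -4.

indicial: r^2 + 2 r - 8 = 0; roots r_1 = 2, r_2 = -4


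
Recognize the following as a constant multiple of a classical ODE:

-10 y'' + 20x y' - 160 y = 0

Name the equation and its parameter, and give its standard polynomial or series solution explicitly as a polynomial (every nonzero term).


All three coefficients share the factor -10; dividing through by -10 gives  y'' - 2x y' + 16 y = 0.
This matches the Hermite equation y'' - 2x y' + 2n y = 0 with 2n = 16, so n = 8; the polynomial solution is H_8(x).
With y = sum_k a_k x^k, matching x^k gives (k+2)(k+1) a_{k+2} = 2(k - n) a_k = 2(k - 8) a_k. The right side vanishes at k = 8, so the series with the parity of 8 terminates at degree 8.
Standard normalization: leading coefficient of H_n is 2^n, so a_8 = 2^8 = 256. Work downward with a_k = (k+1)(k+2) a_{k+2} / (2(k - n)):
  a_6 = (7)(8)(256) / (2(6 - 8)) = 14336/(-4) = -3584
  a_4 = (5)(6)(-3584) / (2(4 - 8)) = -107520/(-8) = 13440
  a_2 = (3)(4)(13440) / (2(2 - 8)) = 161280/(-12) = -13440
  a_0 = (1)(2)(-13440) / (2(0 - 8)) = -26880/(-16) = 1680
Hence H_8(x) = 256 x^8 - 3584 x^6 + 13440 x^4 - 13440 x^2 + 1680.

H_8(x); series = 256 x^8 - 3584 x^6 + 13440 x^4 - 13440 x^2 + 1680


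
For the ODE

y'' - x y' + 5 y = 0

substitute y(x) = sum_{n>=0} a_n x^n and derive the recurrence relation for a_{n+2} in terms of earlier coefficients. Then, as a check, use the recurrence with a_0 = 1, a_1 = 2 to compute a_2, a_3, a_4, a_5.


Substitute y = sum_n a_n x^n.
y''(x) has coefficient (n+2)(n+1) a_{n+2} at x^n;
-x y'(x) has coefficient -n a_n at x^n (shift);
5 y(x) has coefficient 5 a_n at x^n.
Matching x^n: (n+2)(n+1) a_{n+2} + (-n + 5) a_n = 0.
Thus a_{n+2} = (n - 5) / ((n+1)(n+2)) * a_n.

Check with a_0 = 1, a_1 = 2 (apply the recurrence for n = 0, 1, 2, 3): a_0 = 1, a_1 = 2, a_2 = -5/2, a_3 = -4/3, a_4 = 5/8, a_5 = 2/15.

a_(n+2) = (n - 5) / ((n+1)(n+2)) * a_n; check: a_0 = 1, a_1 = 2, a_2 = -5/2, a_3 = -4/3, a_4 = 5/8, a_5 = 2/15


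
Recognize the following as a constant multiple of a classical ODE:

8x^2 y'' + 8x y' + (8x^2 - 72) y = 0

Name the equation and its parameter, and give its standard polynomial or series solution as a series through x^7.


All three coefficients share the factor 8; dividing through by 8 gives  x^2 y'' + x y' + (x^2 - 9) y = 0.
This matches the Bessel equation x^2 y'' + x y' + (x^2 - nu^2) y = 0 with nu^2 = 9, so nu = 3; the solution bounded at x = 0 is J_3(x).
Frobenius at x = 0: indicial roots ±nu; for r = nu the recurrence k(k + 2nu) c_k = -c_{k-2} gives the standard series J_nu(x) = sum_{k>=0} (-1)^k / (k! (k+nu)!) (x/2)^(2k+nu). Evaluate the first 3 terms:
  k = 0: (-1)^0 / (0! * 3! * 2^3) x^3 = 1/(1*6*8) x^3 = (1/48) x^3
  k = 1: (-1)^1 / (1! * 4! * 2^5) x^5 = -1/(1*24*32) x^5 = (-1/768) x^5
  k = 2: (-1)^2 / (2! * 5! * 2^7) x^7 = 1/(2*120*128) x^7 = (1/30720) x^7
Hence J_3(x) = x^7/30720 - x^5/768 + x^3/48 + ....

J_3(x); series = x^7/30720 - x^5/768 + x^3/48


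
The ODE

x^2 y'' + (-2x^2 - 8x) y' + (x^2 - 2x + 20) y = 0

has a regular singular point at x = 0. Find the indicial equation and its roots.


Divide by x^2 to reach normal form y'' + P_1(x) y' + P_2(x) y = 0 with P_1(x) = -2 - 8/x and P_2(x) = 1 - 2/x + 20/x^2.
x = 0 is a singular point because the y'-coefficient -2 - 8/x has a pole at x = 0 and the y-coefficient 1 - 2/x + 20/x^2 has a pole at x = 0.
It is a regular singular point because x P_1(x) = p(x) = -2x - 8 and x^2 P_2(x) = q(x) = x^2 - 2x + 20 are polynomials, hence analytic at x = 0.
p(0) = -8,  q(0) = 20.
Indicial equation: r(r-1) + p(0) r + q(0) = 0, i.e. r^2 + (p(0) - 1) r + q(0) = 0, i.e. r^2 - 9 r + 20 = 0.
Discriminant: (-9)^2 - 4(20) = 1, so r = (9 ± 1)/2.
Solving: r_1 = 5, r_2 = 4.

indicial: r^2 - 9 r + 20 = 0; roots r_1 = 5, r_2 = 4


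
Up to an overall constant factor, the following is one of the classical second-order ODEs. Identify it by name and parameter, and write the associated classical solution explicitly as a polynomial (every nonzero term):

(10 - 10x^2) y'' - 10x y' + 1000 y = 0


All three coefficients share the factor 10; dividing through by 10 gives  (1 - x^2) y'' - x y' + 100 y = 0.
This matches the Chebyshev equation (1 - x^2) y'' - x y' + n^2 y = 0 (note the -x y' term, not -2x y') with n^2 = 100, so n = 10; the polynomial solution is T_10(x).
With y = sum_k a_k x^k, matching x^k gives (k+2)(k+1) a_{k+2} = (k^2 - n^2) a_k = (k - 10)(k + 10) a_k. The right side vanishes at k = 10, so the series with the parity of 10 terminates at degree 10.
Standard normalization: leading coefficient of T_n is 2^(n-1), so a_10 = 2^9 = 512. Work downward with a_k = (k+1)(k+2) a_{k+2} / ((k - 10)(k + 10)):
  a_8 = (9)(10)(512) / ((8 - 10)(8 + 10)) = 46080/(-36) = -1280
  a_6 = (7)(8)(-1280) / ((6 - 10)(6 + 10)) = -71680/(-64) = 1120
  a_4 = (5)(6)(1120) / ((4 - 10)(4 + 10)) = 33600/(-84) = -400
  a_2 = (3)(4)(-400) / ((2 - 10)(2 + 10)) = -4800/(-96) = 50
  a_0 = (1)(2)(50) / ((0 - 10)(0 + 10)) = 100/(-100) = -1
Hence T_10(x) = 512 x^10 - 1280 x^8 + 1120 x^6 - 400 x^4 + 50 x^2 - 1.

T_10(x); series = 512 x^10 - 1280 x^8 + 1120 x^6 - 400 x^4 + 50 x^2 - 1


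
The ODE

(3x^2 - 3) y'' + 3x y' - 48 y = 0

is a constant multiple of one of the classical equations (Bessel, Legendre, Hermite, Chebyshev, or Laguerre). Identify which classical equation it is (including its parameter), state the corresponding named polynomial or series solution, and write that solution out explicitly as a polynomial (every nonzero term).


All three coefficients share the factor -3; dividing through by -3 gives  (1 - x^2) y'' - x y' + 16 y = 0.
This matches the Chebyshev equation (1 - x^2) y'' - x y' + n^2 y = 0 (note the -x y' term, not -2x y') with n^2 = 16, so n = 4; the polynomial solution is T_4(x).
With y = sum_k a_k x^k, matching x^k gives (k+2)(k+1) a_{k+2} = (k^2 - n^2) a_k = (k - 4)(k + 4) a_k. The right side vanishes at k = 4, so the series with the parity of 4 terminates at degree 4.
Standard normalization: leading coefficient of T_n is 2^(n-1), so a_4 = 2^3 = 8. Work downward with a_k = (k+1)(k+2) a_{k+2} / ((k - 4)(k + 4)):
  a_2 = (3)(4)(8) / ((2 - 4)(2 + 4)) = 96/(-12) = -8
  a_0 = (1)(2)(-8) / ((0 - 4)(0 + 4)) = -16/(-16) = 1
Hence T_4(x) = 8 x^4 - 8 x^2 + 1.

T_4(x); series = 8 x^4 - 8 x^2 + 1


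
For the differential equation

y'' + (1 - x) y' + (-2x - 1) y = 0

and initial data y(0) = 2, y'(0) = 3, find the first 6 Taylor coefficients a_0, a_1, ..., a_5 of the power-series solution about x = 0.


Ansatz: y(x) = sum_{n>=0} a_n x^n, so y'(x) = sum_{n>=1} n a_n x^(n-1) and y''(x) = sum_{n>=2} n(n-1) a_n x^(n-2).
Substitute into P(x) y'' + Q(x) y' + R(x) y = 0 with P(x) = 1, Q(x) = 1 - x, R(x) = -2x - 1, and match powers of x.
Initial conditions: a_0 = 2, a_1 = 3.
Setting the coefficient of each power of x to zero and solving order by order (substituting the coefficients already found):
  x^0: 2 a_2 + a_1 - a_0 = 0  ->  2 a_2 = -a_1 + a_0 = -1  ->  a_2 = -1/2
  x^1: 6 a_3 + 2 a_2 - 2 a_1 - 2 a_0 = 0  ->  6 a_3 = -2 a_2 + 2 a_1 + 2 a_0 = 11  ->  a_3 = 11/6
  x^2: 12 a_4 + 3 a_3 - 3 a_2 - 2 a_1 = 0  ->  12 a_4 = -3 a_3 + 3 a_2 + 2 a_1 = -1  ->  a_4 = -1/12
  x^3: 20 a_5 + 4 a_4 - 4 a_3 - 2 a_2 = 0  ->  20 a_5 = -4 a_4 + 4 a_3 + 2 a_2 = 20/3  ->  a_5 = 1/3
Truncated series: y(x) = 2 + 3 x - (1/2) x^2 + (11/6) x^3 - (1/12) x^4 + (1/3) x^5 + O(x^6).

a_0 = 2; a_1 = 3; a_2 = -1/2; a_3 = 11/6; a_4 = -1/12; a_5 = 1/3


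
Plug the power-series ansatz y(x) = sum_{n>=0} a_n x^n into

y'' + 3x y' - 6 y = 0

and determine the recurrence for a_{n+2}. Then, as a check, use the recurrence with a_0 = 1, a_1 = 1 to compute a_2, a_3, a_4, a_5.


Substitute y = sum_n a_n x^n.
y''(x) has coefficient (n+2)(n+1) a_{n+2} at x^n;
3 x y'(x) has coefficient 3 n a_n at x^n (shift);
-6 y(x) has coefficient -6 a_n at x^n.
Matching x^n: (n+2)(n+1) a_{n+2} + (3n - 6) a_n = 0.
Thus a_{n+2} = (-3n + 6) / ((n+1)(n+2)) * a_n.

Check with a_0 = 1, a_1 = 1 (apply the recurrence for n = 0, 1, 2, 3): a_0 = 1, a_1 = 1, a_2 = 3, a_3 = 1/2, a_4 = 0, a_5 = -3/40.

a_(n+2) = (-3n + 6) / ((n+1)(n+2)) * a_n; check: a_0 = 1, a_1 = 1, a_2 = 3, a_3 = 1/2, a_4 = 0, a_5 = -3/40


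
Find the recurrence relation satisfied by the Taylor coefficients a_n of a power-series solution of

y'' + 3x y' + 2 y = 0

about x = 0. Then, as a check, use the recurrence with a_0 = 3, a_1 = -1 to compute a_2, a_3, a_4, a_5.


Substitute y = sum_n a_n x^n.
y''(x) has coefficient (n+2)(n+1) a_{n+2} at x^n;
3 x y'(x) has coefficient 3 n a_n at x^n (shift);
2 y(x) has coefficient 2 a_n at x^n.
Matching x^n: (n+2)(n+1) a_{n+2} + (3n + 2) a_n = 0.
Thus a_{n+2} = (-3n - 2) / ((n+1)(n+2)) * a_n.

Check with a_0 = 3, a_1 = -1 (apply the recurrence for n = 0, 1, 2, 3): a_0 = 3, a_1 = -1, a_2 = -3, a_3 = 5/6, a_4 = 2, a_5 = -11/24.

a_(n+2) = (-3n - 2) / ((n+1)(n+2)) * a_n; check: a_0 = 3, a_1 = -1, a_2 = -3, a_3 = 5/6, a_4 = 2, a_5 = -11/24


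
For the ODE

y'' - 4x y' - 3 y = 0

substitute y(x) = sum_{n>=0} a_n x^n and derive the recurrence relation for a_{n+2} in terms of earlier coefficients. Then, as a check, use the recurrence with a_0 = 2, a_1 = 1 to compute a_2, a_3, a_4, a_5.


Substitute y = sum_n a_n x^n.
y''(x) has coefficient (n+2)(n+1) a_{n+2} at x^n;
-4 x y'(x) has coefficient -4 n a_n at x^n (shift);
-3 y(x) has coefficient -3 a_n at x^n.
Matching x^n: (n+2)(n+1) a_{n+2} + (-4n - 3) a_n = 0.
Thus a_{n+2} = (4n + 3) / ((n+1)(n+2)) * a_n.

Check with a_0 = 2, a_1 = 1 (apply the recurrence for n = 0, 1, 2, 3): a_0 = 2, a_1 = 1, a_2 = 3, a_3 = 7/6, a_4 = 11/4, a_5 = 7/8.

a_(n+2) = (4n + 3) / ((n+1)(n+2)) * a_n; check: a_0 = 2, a_1 = 1, a_2 = 3, a_3 = 7/6, a_4 = 11/4, a_5 = 7/8


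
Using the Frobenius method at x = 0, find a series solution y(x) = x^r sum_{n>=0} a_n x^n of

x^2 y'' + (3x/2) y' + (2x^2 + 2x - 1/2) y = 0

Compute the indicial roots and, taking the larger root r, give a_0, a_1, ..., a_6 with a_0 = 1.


Write in Frobenius form y'' + (p(x)/x) y' + (q(x)/x^2) y = 0:
  p(x) = 3/2,  q(x) = 2x^2 + 2x - 1/2.
Indicial equation: r(r-1) + (3/2) r + (-1/2) = 0 -> roots r_1 = 1/2, r_2 = -1.
Take r = r_1 = 1/2. Let y(x) = x^r sum_{n>=0} a_n x^n with a_0 = 1.
Substitute y = x^r sum a_n x^n and match x^{r+n}. The recurrence is
  D(n) a_n + 2 a_{n-1} + 2 a_{n-2} = 0,  where D(n) = (r+n)(r+n-1) + (3/2)(r+n) + (-1/2).
  a_n = [-2 a_{n-1} - 2 a_{n-2}] / D(n).
Since the indicial polynomial factors as (r - r_1)(r - r_2), D(n) = (r_1 + n - r_1)(r_1 + n - r_2) = n(n + 3/2).
Evaluating step by step (a_0 = 1):
  n = 1: D(1) = 1(1 + 3/2) = 5/2; numerator = -2(1) = -2; a_1 = (-2)/(5/2) = -4/5
  n = 2: D(2) = 2(2 + 3/2) = 7; numerator = -2(-4/5) - 2(1) = -2/5; a_2 = (-2/5)/(7) = -2/35
  n = 3: D(3) = 3(3 + 3/2) = 27/2; numerator = -2(-2/35) - 2(-4/5) = 12/7; a_3 = (12/7)/(27/2) = 8/63
  n = 4: D(4) = 4(4 + 3/2) = 22; numerator = -2(8/63) - 2(-2/35) = -44/315; a_4 = (-44/315)/(22) = -2/315
  n = 5: D(5) = 5(5 + 3/2) = 65/2; numerator = -2(-2/315) - 2(8/63) = -76/315; a_5 = (-76/315)/(65/2) = -152/20475
  n = 6: D(6) = 6(6 + 3/2) = 45; numerator = -2(-152/20475) - 2(-2/315) = 188/6825; a_6 = (188/6825)/(45) = 188/307125

r = 1/2; a_0 = 1; a_1 = -4/5; a_2 = -2/35; a_3 = 8/63; a_4 = -2/315; a_5 = -152/20475; a_6 = 188/307125


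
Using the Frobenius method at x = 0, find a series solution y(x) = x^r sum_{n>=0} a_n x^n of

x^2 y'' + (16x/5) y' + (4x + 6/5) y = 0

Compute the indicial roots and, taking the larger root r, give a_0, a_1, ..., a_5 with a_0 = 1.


Write in Frobenius form y'' + (p(x)/x) y' + (q(x)/x^2) y = 0:
  p(x) = 16/5,  q(x) = 4x + 6/5.
Indicial equation: r(r-1) + (16/5) r + (6/5) = 0 -> roots r_1 = -1, r_2 = -6/5.
Take r = r_1 = -1. Let y(x) = x^r sum_{n>=0} a_n x^n with a_0 = 1.
Substitute y = x^r sum a_n x^n and match x^{r+n}. The recurrence is
  D(n) a_n + 4 a_{n-1} = 0,  where D(n) = (r+n)(r+n-1) + (16/5)(r+n) + (6/5).
  a_n = -4 / D(n) * a_{n-1}.
Since the indicial polynomial factors as (r - r_1)(r - r_2), D(n) = (r_1 + n - r_1)(r_1 + n - r_2) = n(n + 1/5).
Evaluating step by step (a_0 = 1):
  n = 1: D(1) = 1(1 + 1/5) = 6/5; numerator = -4(1) = -4; a_1 = (-4)/(6/5) = -10/3
  n = 2: D(2) = 2(2 + 1/5) = 22/5; numerator = -4(-10/3) = 40/3; a_2 = (40/3)/(22/5) = 100/33
  n = 3: D(3) = 3(3 + 1/5) = 48/5; numerator = -4(100/33) = -400/33; a_3 = (-400/33)/(48/5) = -125/99
  n = 4: D(4) = 4(4 + 1/5) = 84/5; numerator = -4(-125/99) = 500/99; a_4 = (500/99)/(84/5) = 625/2079
  n = 5: D(5) = 5(5 + 1/5) = 26; numerator = -4(625/2079) = -2500/2079; a_5 = (-2500/2079)/(26) = -1250/27027

r = -1; a_0 = 1; a_1 = -10/3; a_2 = 100/33; a_3 = -125/99; a_4 = 625/2079; a_5 = -1250/27027


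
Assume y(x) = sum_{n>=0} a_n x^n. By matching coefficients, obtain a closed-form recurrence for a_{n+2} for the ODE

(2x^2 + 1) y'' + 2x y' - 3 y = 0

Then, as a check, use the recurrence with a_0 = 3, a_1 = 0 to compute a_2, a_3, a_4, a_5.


Substitute y = sum_n a_n x^n.
(1 + 2 x^2) y'' contributes (n+2)(n+1) a_{n+2} + 2 n(n-1) a_n at x^n.
2 x y'(x) contributes 2 n a_n at x^n.
-3 y(x) contributes -3 a_n at x^n.
Matching x^n: (n+2)(n+1) a_{n+2} + (2 n(n-1) + 2 n - 3) a_n = 0.
Thus a_{n+2} = (-2 n(n-1) - 2 n + 3) / ((n+1)(n+2)) * a_n.

Check with a_0 = 3, a_1 = 0 (apply the recurrence for n = 0, 1, 2, 3): a_0 = 3, a_1 = 0, a_2 = 9/2, a_3 = 0, a_4 = -15/8, a_5 = 0.

a_(n+2) = (-2 n(n-1) - 2 n + 3) / ((n+1)(n+2)) * a_n; check: a_0 = 3, a_1 = 0, a_2 = 9/2, a_3 = 0, a_4 = -15/8, a_5 = 0


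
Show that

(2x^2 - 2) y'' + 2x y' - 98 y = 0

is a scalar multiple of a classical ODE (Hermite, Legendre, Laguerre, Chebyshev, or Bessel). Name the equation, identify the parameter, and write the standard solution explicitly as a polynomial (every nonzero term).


All three coefficients share the factor -2; dividing through by -2 gives  (1 - x^2) y'' - x y' + 49 y = 0.
This matches the Chebyshev equation (1 - x^2) y'' - x y' + n^2 y = 0 (note the -x y' term, not -2x y') with n^2 = 49, so n = 7; the polynomial solution is T_7(x).
With y = sum_k a_k x^k, matching x^k gives (k+2)(k+1) a_{k+2} = (k^2 - n^2) a_k = (k - 7)(k + 7) a_k. The right side vanishes at k = 7, so the series with the parity of 7 terminates at degree 7.
Standard normalization: leading coefficient of T_n is 2^(n-1), so a_7 = 2^6 = 64. Work downward with a_k = (k+1)(k+2) a_{k+2} / ((k - 7)(k + 7)):
  a_5 = (6)(7)(64) / ((5 - 7)(5 + 7)) = 2688/(-24) = -112
  a_3 = (4)(5)(-112) / ((3 - 7)(3 + 7)) = -2240/(-40) = 56
  a_1 = (2)(3)(56) / ((1 - 7)(1 + 7)) = 336/(-48) = -7
Hence T_7(x) = 64 x^7 - 112 x^5 + 56 x^3 - 7 x.

T_7(x); series = 64 x^7 - 112 x^5 + 56 x^3 - 7 x
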